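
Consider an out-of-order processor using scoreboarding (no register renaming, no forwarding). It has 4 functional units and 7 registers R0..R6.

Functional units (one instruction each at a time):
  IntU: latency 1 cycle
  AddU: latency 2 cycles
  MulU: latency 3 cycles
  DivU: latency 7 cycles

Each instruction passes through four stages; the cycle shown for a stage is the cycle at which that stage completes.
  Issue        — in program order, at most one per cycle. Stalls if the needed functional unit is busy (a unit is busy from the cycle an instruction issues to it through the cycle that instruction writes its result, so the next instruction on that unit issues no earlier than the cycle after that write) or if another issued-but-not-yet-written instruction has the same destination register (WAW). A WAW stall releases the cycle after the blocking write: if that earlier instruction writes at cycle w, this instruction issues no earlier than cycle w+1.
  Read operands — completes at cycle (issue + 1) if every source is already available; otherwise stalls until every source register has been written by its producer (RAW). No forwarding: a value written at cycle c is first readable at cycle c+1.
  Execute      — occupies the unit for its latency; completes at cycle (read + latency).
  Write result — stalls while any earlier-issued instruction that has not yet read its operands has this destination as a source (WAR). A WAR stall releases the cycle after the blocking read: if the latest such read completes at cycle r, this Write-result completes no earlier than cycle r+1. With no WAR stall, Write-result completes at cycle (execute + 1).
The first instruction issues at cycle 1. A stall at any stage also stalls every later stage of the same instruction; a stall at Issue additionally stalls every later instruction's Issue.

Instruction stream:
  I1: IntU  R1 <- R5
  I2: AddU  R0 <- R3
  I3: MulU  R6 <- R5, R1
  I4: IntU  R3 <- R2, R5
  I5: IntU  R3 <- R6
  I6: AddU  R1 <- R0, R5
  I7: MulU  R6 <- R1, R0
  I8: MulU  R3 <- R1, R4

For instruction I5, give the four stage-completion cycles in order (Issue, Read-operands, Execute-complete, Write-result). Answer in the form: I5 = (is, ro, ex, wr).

[1] I1 dispatched to IntU
[2] I1 operands ready · I2 dispatched to AddU
[3] I1 complete · I2 operands ready · I3 dispatched to MulU
[4] R1←I1
[5] I2 complete · I3 operands ready · I4 dispatched to IntU
[6] R0←I2 · I4 operands ready
[7] I4 complete
[8] I3 complete · R3←I4
[9] R6←I3 · I5 dispatched to IntU
[10] I5 operands ready · I6 dispatched to AddU
[11] I5 complete · I6 operands ready · I7 dispatched to MulU
[12] R3←I5
[13] I6 complete
[14] R1←I6
[15] I7 operands ready
[18] I7 complete
[19] R6←I7
[20] I8 dispatched to MulU
[21] I8 operands ready
[24] I8 complete
[25] R3←I8

I5 = (9, 10, 11, 12)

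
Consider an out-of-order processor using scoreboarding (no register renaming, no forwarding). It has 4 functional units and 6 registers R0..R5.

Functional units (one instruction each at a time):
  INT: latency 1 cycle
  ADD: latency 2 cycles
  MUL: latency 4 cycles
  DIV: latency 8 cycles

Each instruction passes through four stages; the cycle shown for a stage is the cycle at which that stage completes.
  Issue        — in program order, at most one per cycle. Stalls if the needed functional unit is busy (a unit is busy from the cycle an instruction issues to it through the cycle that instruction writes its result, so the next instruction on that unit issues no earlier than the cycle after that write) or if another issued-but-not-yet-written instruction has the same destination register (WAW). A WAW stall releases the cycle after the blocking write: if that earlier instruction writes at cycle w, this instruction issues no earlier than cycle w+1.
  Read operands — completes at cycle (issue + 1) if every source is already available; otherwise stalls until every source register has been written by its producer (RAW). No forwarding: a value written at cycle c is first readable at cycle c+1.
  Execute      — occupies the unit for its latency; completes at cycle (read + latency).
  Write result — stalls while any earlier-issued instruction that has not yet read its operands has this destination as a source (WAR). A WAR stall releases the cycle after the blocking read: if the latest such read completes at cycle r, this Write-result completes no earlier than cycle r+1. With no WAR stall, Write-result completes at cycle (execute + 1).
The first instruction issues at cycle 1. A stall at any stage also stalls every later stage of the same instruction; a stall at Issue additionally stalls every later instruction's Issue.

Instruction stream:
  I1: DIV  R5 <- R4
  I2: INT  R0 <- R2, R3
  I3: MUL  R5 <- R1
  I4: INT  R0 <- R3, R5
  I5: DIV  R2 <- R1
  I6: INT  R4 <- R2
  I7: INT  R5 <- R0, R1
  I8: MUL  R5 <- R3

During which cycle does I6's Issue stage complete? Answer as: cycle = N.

cycle = 22

I1  is:1  ro:2  ex:10  wr:11
I2  is:2  ro:3  ex:4  wr:5
I3  is:12  ro:13  ex:17  wr:18  — WAW R5: wait I1 write@11
I4  is:13  ro:19  ex:20  wr:21  — RAW R5: wait I3 write@18
I5  is:14  ro:15  ex:23  wr:24
I6  is:22  ro:25  ex:26  wr:27  — struct: INT busy until I4 writes@21, RAW R2: wait I5 write@24
I7  is:28  ro:29  ex:30  wr:31  — struct: INT busy until I6 writes@27
I8  is:32  ro:33  ex:37  wr:38  — WAW R5: wait I7 write@31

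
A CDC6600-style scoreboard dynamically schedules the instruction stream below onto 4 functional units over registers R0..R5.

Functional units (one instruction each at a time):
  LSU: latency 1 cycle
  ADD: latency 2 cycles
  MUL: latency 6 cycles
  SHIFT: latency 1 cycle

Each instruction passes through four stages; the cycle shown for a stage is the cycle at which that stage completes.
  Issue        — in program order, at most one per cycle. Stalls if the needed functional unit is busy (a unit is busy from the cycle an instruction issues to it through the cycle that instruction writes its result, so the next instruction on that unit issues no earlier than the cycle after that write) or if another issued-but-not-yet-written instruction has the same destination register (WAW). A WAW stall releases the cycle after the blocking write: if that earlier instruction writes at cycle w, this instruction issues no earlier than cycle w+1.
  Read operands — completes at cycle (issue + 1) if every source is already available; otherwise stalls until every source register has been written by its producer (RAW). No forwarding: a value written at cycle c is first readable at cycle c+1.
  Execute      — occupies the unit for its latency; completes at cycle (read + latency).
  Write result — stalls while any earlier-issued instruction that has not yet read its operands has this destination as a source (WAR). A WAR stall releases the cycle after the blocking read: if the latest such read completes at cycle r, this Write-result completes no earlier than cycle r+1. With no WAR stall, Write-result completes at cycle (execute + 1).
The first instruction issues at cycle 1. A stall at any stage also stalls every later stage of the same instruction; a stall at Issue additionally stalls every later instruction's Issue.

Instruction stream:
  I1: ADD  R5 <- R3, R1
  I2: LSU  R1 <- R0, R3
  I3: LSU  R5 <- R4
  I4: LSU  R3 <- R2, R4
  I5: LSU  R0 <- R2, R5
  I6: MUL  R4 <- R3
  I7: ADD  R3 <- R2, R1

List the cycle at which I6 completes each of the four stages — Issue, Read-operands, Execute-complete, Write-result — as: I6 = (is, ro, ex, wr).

cycle 1: I1 issues→ADD
cycle 2: I1 reads · I2 issues→LSU
cycle 3: I2 reads
cycle 4: I1 exec-done · I2 exec-done
cycle 5: I1 writes R5 · I2 writes R1
cycle 6: I3 issues→LSU
cycle 7: I3 reads
cycle 8: I3 exec-done
cycle 9: I3 writes R5
cycle 10: I4 issues→LSU
cycle 11: I4 reads
cycle 12: I4 exec-done
cycle 13: I4 writes R3
cycle 14: I5 issues→LSU
cycle 15: I5 reads · I6 issues→MUL
cycle 16: I5 exec-done · I6 reads · I7 issues→ADD
cycle 17: I5 writes R0 · I7 reads
cycle 19: I7 exec-done
cycle 20: I7 writes R3
cycle 22: I6 exec-done
cycle 23: I6 writes R4

I6 = (15, 16, 22, 23)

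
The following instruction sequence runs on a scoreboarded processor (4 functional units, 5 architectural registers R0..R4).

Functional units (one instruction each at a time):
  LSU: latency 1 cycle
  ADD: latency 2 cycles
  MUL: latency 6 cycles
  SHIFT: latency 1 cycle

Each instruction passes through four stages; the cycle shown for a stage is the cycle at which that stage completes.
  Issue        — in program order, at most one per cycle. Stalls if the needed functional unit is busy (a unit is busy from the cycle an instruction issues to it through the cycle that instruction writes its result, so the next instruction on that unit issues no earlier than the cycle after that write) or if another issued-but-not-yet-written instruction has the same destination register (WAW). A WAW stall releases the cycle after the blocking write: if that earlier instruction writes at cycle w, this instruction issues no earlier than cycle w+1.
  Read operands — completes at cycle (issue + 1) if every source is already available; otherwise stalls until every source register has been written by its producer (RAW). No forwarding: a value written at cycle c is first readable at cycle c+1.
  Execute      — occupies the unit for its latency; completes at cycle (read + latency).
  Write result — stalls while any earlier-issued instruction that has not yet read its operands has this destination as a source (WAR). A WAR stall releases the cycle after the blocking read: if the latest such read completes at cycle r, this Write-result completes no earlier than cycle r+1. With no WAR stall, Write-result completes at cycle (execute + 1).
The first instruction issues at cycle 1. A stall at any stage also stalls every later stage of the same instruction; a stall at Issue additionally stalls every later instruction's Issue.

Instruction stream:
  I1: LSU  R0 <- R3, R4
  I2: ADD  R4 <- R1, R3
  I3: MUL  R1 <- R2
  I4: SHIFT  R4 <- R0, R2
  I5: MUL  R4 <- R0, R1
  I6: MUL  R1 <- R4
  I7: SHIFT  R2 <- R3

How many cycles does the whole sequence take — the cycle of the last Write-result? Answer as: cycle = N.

cycle 1: I1→LSU
cycle 2: I1 RO, I2→ADD
cycle 3: I1 EX, I2 RO, I3→MUL
cycle 4: I1 WR R0, I3 RO
cycle 5: I2 EX
cycle 6: I2 WR R4
cycle 7: I4→SHIFT
cycle 8: I4 RO
cycle 9: I4 EX
cycle 10: I3 EX, I4 WR R4
cycle 11: I3 WR R1
cycle 12: I5→MUL
cycle 13: I5 RO
cycle 19: I5 EX
cycle 20: I5 WR R4
cycle 21: I6→MUL
cycle 22: I6 RO, I7→SHIFT
cycle 23: I7 RO
cycle 24: I7 EX
cycle 25: I7 WR R2
cycle 28: I6 EX
cycle 29: I6 WR R1

cycle = 29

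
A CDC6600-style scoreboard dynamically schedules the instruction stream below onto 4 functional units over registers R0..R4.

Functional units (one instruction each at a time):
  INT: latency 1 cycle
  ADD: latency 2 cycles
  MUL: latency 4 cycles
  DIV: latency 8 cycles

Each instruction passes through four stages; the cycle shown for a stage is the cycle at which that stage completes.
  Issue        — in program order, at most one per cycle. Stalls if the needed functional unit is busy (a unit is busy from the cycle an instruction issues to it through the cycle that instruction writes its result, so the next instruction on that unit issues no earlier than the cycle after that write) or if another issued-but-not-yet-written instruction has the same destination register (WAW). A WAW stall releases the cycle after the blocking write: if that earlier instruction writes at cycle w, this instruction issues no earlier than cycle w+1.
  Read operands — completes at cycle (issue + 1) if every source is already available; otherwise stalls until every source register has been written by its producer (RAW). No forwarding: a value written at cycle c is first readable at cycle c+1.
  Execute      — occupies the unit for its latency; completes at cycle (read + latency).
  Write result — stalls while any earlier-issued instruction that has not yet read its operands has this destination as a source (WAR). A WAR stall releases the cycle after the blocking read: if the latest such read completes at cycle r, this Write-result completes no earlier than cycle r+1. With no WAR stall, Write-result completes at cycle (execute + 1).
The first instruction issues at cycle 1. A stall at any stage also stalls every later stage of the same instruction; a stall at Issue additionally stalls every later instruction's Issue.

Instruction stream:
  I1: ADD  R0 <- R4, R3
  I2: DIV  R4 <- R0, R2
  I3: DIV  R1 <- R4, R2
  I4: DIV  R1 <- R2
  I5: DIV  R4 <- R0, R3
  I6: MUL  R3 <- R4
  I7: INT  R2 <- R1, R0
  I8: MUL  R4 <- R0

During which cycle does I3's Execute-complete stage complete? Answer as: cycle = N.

cycle = 25

I1: IS=1 RO=2 EX=4 WR=5
I2: IS=2 RO=6 EX=14 WR=15  [RAW R0: wait I1 write@5]
I3: IS=16 RO=17 EX=25 WR=26  [struct: DIV busy until I2 writes@15]
I4: IS=27 RO=28 EX=36 WR=37  [struct: DIV busy until I3 writes@26]
I5: IS=38 RO=39 EX=47 WR=48  [struct: DIV busy until I4 writes@37]
I6: IS=39 RO=49 EX=53 WR=54  [RAW R4: wait I5 write@48]
I7: IS=40 RO=41 EX=42 WR=43
I8: IS=55 RO=56 EX=60 WR=61  [struct: MUL busy until I6 writes@54]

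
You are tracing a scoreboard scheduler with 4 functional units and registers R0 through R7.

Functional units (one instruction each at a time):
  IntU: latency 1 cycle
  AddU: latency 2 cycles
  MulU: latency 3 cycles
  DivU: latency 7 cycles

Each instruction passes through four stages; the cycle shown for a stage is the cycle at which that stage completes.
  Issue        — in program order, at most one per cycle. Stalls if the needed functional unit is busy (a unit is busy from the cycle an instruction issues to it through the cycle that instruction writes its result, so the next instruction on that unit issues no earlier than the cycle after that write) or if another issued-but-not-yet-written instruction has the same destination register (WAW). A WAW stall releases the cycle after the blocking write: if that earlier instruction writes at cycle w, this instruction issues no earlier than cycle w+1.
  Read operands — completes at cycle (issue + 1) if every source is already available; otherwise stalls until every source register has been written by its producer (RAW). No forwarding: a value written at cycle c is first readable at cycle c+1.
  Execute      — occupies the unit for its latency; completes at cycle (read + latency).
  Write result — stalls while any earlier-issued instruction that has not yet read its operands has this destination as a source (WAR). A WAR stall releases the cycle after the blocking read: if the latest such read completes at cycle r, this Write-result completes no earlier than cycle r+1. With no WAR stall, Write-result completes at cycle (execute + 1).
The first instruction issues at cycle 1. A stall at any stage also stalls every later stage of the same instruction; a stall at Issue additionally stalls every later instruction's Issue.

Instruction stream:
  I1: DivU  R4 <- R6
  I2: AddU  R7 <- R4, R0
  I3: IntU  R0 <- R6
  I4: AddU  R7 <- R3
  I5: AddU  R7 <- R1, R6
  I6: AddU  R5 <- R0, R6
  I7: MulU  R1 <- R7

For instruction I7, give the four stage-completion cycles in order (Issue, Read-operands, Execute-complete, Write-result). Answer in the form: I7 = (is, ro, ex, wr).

I7 = (26, 27, 30, 31)

  I1 | 1 | 2 | 9 | 10
  I2 | 2 | 11 | 13 | 14   RAW R4: wait I1 write@10
  I3 | 3 | 4 | 5 | 12   WAR R0: wait I2 read@11
  I4 | 15 | 16 | 18 | 19   struct: AddU busy until I2 writes@14
  I5 | 20 | 21 | 23 | 24   struct: AddU busy until I4 writes@19
  I6 | 25 | 26 | 28 | 29   struct: AddU busy until I5 writes@24
  I7 | 26 | 27 | 30 | 31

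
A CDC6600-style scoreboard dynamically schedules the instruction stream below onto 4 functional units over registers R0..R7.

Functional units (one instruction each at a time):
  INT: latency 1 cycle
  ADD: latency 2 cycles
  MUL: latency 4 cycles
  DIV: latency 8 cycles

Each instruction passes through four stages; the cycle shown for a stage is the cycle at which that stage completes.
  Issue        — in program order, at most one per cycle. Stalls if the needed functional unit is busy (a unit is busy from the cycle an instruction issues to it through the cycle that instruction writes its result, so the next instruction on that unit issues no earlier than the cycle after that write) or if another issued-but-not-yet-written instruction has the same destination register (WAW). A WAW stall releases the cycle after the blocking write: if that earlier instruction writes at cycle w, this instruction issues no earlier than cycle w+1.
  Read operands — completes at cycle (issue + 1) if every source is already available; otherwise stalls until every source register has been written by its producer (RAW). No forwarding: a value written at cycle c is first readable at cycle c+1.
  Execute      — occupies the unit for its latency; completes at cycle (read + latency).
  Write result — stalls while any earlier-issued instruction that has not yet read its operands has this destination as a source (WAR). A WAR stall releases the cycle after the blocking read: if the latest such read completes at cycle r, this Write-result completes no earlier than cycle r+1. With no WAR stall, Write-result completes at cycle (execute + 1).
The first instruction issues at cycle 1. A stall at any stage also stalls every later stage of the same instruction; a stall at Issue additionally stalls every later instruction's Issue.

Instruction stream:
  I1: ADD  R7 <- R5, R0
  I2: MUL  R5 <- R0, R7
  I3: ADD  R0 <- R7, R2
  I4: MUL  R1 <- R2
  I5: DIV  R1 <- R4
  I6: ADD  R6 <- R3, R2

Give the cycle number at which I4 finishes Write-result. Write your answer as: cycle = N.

cycle = 18

[I1] 1/2/4/5
[I2] 2/6/10/11  (RAW R7: wait I1 write@5)
[I3] 6/7/9/10  (struct: ADD busy until I1 writes@5)
[I4] 12/13/17/18  (struct: MUL busy until I2 writes@11)
[I5] 19/20/28/29  (WAW R1: wait I4 write@18)
[I6] 20/21/23/24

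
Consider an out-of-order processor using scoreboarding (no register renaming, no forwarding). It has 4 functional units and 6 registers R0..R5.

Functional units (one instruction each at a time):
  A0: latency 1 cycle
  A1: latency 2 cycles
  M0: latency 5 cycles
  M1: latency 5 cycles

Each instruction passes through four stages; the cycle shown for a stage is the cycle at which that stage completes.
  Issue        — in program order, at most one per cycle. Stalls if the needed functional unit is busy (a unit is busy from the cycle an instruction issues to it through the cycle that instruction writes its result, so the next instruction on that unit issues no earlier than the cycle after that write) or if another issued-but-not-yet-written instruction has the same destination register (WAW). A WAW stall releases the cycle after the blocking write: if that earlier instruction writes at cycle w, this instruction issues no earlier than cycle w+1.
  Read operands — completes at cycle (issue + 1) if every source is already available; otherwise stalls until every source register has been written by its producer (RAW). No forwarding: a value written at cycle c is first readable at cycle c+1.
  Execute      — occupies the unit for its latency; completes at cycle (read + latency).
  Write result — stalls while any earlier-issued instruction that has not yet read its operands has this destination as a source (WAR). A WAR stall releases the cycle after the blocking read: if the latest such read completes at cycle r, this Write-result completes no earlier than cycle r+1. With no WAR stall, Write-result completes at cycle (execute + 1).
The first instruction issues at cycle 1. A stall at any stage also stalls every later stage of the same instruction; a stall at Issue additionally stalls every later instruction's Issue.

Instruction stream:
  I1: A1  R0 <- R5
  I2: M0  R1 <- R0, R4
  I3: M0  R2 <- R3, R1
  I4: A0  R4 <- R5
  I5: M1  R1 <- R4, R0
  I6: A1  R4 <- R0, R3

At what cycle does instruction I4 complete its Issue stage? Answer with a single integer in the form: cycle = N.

t=1  I1→A1
t=2  I1 RO; I2→M0
t=4  I1 EX
t=5  I1 WR R0
t=6  I2 RO
t=11  I2 EX
t=12  I2 WR R1
t=13  I3→M0
t=14  I3 RO; I4→A0
t=15  I4 RO; I5→M1
t=16  I4 EX
t=17  I4 WR R4
t=18  I5 RO; I6→A1
t=19  I3 EX; I6 RO
t=20  I3 WR R2
t=21  I6 EX
t=22  I6 WR R4
t=23  I5 EX
t=24  I5 WR R1

cycle = 14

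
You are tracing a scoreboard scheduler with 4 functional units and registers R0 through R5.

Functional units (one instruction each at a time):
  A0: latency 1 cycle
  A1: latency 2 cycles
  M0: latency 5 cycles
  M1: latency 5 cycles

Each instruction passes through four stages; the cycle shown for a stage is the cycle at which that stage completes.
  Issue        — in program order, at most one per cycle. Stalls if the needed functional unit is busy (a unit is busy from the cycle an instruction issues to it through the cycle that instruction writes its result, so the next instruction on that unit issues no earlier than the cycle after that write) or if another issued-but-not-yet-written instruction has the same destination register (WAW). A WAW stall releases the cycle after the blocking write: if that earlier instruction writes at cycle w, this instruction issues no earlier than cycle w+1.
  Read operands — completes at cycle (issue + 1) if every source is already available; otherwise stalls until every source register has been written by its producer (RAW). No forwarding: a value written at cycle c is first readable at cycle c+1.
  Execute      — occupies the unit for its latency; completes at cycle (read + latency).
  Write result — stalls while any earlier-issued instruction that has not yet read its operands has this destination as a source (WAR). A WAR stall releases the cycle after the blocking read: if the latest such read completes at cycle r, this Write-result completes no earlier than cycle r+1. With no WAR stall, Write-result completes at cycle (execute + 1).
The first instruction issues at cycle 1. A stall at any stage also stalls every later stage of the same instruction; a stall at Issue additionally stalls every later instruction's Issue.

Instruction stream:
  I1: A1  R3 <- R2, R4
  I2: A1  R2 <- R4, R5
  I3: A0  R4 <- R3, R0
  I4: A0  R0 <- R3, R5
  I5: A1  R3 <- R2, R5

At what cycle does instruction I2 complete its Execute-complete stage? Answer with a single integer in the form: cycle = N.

cycle = 9

[I1] 1/2/4/5
[I2] 6/7/9/10  (struct: A1 busy until I1 writes@5)
[I3] 7/8/9/10
[I4] 11/12/13/14  (struct: A0 busy until I3 writes@10)
[I5] 12/13/15/16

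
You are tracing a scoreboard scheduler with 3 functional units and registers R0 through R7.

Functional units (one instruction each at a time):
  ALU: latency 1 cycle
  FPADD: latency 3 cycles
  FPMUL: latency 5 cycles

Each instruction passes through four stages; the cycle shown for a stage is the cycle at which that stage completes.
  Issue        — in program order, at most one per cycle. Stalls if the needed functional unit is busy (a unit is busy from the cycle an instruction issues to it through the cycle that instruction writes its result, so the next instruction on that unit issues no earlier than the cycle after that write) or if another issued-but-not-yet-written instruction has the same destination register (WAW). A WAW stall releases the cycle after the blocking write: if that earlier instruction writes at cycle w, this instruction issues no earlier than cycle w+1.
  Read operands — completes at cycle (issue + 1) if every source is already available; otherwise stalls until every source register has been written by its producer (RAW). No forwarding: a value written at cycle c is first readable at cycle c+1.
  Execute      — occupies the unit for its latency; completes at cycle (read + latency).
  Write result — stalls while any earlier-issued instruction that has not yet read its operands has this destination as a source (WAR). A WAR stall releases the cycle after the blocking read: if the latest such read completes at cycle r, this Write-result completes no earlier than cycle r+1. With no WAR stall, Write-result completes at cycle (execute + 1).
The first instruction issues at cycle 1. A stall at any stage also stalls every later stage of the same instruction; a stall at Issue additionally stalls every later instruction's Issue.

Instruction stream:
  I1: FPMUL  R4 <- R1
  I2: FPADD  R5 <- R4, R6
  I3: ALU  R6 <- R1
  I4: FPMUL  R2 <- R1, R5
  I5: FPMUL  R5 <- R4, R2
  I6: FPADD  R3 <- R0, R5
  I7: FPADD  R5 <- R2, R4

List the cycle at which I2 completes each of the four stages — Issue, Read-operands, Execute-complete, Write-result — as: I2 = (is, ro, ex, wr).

I2 = (2, 9, 12, 13)

cycle 1: issue I1 (FPMUL)
cycle 2: I1 read-ops · issue I2 (FPADD)
cycle 3: issue I3 (ALU)
cycle 4: I3 read-ops
cycle 5: I3 finished on ALU
cycle 7: I1 finished on FPMUL
cycle 8: I1→R4
cycle 9: I2 read-ops · issue I4 (FPMUL)
cycle 10: I3→R6
cycle 12: I2 finished on FPADD
cycle 13: I2→R5
cycle 14: I4 read-ops
cycle 19: I4 finished on FPMUL
cycle 20: I4→R2
cycle 21: issue I5 (FPMUL)
cycle 22: I5 read-ops · issue I6 (FPADD)
cycle 27: I5 finished on FPMUL
cycle 28: I5→R5
cycle 29: I6 read-ops
cycle 32: I6 finished on FPADD
cycle 33: I6→R3
cycle 34: issue I7 (FPADD)
cycle 35: I7 read-ops
cycle 38: I7 finished on FPADD
cycle 39: I7→R5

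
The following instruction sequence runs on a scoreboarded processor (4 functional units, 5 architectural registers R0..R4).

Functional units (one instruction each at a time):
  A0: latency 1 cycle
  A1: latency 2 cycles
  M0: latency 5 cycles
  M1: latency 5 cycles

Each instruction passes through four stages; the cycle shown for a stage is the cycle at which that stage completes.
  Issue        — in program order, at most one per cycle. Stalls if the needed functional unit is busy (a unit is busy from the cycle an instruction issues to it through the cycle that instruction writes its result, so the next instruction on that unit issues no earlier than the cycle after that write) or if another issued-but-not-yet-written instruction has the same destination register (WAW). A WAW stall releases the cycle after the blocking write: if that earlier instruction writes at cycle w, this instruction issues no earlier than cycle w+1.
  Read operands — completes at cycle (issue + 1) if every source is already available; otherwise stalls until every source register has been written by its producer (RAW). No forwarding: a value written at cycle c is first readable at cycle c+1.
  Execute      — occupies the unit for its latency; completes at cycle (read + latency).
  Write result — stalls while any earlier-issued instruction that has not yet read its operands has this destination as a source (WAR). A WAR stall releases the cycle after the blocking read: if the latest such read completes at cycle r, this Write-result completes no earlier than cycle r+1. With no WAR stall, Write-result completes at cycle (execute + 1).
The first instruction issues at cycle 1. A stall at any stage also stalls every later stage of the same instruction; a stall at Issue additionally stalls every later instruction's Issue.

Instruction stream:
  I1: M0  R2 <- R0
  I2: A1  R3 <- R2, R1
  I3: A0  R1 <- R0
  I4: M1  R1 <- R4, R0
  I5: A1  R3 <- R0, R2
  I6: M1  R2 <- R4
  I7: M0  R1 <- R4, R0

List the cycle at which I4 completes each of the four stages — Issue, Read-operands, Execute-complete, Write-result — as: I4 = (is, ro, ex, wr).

I4 = (11, 12, 17, 18)

  I1 | 1 | 2 | 7 | 8
  I2 | 2 | 9 | 11 | 12   RAW R2: wait I1 write@8
  I3 | 3 | 4 | 5 | 10   WAR R1: wait I2 read@9
  I4 | 11 | 12 | 17 | 18   WAW R1: wait I3 write@10
  I5 | 13 | 14 | 16 | 17   struct: A1 busy until I2 writes@12
  I6 | 19 | 20 | 25 | 26   struct: M1 busy until I4 writes@18
  I7 | 20 | 21 | 26 | 27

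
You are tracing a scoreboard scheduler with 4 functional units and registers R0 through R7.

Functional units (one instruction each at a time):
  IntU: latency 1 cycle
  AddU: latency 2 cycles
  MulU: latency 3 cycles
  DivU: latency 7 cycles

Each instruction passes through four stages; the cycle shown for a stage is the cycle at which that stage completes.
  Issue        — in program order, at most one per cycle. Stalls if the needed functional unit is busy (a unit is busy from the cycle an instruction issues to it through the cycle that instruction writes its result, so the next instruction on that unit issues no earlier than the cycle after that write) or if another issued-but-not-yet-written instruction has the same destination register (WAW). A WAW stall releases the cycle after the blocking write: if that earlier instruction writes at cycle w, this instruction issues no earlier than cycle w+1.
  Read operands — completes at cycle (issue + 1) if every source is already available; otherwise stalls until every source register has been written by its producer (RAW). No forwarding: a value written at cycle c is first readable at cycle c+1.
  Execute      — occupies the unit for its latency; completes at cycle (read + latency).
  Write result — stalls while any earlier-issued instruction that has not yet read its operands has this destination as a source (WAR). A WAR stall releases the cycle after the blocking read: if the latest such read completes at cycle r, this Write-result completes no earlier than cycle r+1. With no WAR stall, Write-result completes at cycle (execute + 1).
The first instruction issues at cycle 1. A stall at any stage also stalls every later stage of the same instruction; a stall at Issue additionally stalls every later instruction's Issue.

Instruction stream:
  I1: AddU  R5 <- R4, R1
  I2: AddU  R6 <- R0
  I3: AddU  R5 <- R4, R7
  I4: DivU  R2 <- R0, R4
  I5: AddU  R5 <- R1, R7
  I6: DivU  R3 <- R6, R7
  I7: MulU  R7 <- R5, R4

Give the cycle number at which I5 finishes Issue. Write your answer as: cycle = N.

cycle = 16

  I1 | 1 | 2 | 4 | 5
  I2 | 6 | 7 | 9 | 10   struct: AddU busy until I1 writes@5
  I3 | 11 | 12 | 14 | 15   struct: AddU busy until I2 writes@10
  I4 | 12 | 13 | 20 | 21
  I5 | 16 | 17 | 19 | 20   struct: AddU busy until I3 writes@15
  I6 | 22 | 23 | 30 | 31   struct: DivU busy until I4 writes@21
  I7 | 23 | 24 | 27 | 28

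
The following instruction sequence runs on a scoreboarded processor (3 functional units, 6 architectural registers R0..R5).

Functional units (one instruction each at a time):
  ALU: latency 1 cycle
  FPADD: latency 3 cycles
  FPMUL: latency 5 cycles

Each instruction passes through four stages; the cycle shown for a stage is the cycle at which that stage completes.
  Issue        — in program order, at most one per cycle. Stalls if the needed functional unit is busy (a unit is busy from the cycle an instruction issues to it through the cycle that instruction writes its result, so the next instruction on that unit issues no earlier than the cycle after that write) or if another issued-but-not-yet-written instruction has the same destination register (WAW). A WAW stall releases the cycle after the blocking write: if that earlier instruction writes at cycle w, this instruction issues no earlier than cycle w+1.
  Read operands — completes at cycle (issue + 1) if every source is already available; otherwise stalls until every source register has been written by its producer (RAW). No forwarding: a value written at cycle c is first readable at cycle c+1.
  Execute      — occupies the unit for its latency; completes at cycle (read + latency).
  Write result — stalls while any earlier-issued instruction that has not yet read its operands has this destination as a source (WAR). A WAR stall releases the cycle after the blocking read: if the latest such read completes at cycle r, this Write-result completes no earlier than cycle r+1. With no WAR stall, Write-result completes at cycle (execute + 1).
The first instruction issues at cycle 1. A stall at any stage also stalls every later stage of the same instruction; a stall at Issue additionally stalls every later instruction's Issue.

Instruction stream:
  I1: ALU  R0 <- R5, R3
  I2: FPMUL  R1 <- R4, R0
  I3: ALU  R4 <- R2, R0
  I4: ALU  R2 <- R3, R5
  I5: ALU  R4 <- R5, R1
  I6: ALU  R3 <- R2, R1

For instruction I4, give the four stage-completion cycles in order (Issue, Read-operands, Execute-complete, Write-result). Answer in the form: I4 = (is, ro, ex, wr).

I4 = (9, 10, 11, 12)

  I1 | 1 | 2 | 3 | 4
  I2 | 2 | 5 | 10 | 11   RAW R0: wait I1 write@4
  I3 | 5 | 6 | 7 | 8   struct: ALU busy until I1 writes@4
  I4 | 9 | 10 | 11 | 12   struct: ALU busy until I3 writes@8
  I5 | 13 | 14 | 15 | 16   struct: ALU busy until I4 writes@12
  I6 | 17 | 18 | 19 | 20   struct: ALU busy until I5 writes@16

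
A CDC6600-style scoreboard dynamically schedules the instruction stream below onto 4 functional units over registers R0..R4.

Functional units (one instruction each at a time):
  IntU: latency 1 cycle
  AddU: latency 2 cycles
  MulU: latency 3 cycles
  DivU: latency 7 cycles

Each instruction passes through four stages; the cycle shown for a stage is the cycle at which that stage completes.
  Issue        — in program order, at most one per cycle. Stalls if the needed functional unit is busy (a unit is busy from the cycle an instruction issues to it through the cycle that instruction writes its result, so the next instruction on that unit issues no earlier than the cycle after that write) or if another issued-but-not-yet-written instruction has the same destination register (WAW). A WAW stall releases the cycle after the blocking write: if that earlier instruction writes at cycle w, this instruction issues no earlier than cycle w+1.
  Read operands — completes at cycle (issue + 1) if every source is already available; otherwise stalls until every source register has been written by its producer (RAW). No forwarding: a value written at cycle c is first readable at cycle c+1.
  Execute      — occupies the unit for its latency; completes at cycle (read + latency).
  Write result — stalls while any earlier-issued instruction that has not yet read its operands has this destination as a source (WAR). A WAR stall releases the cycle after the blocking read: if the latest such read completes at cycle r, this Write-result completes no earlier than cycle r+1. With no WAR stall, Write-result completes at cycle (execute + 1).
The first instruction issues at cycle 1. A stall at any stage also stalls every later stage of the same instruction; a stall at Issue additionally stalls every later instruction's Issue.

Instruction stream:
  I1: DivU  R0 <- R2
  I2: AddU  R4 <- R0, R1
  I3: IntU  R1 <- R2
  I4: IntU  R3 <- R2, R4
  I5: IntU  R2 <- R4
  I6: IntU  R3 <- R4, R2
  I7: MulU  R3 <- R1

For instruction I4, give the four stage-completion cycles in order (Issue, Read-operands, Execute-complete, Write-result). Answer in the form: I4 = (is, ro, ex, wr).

1) issue 1, read 2, done 9, write 10
2) issue 2, read 11, done 13, write 14  <RAW R0: wait I1 write@10>
3) issue 3, read 4, done 5, write 12  <WAR R1: wait I2 read@11>
4) issue 13, read 15, done 16, write 17  <struct: IntU busy until I3 writes@12 / RAW R4: wait I2 write@14>
5) issue 18, read 19, done 20, write 21  <struct: IntU busy until I4 writes@17>
6) issue 22, read 23, done 24, write 25  <struct: IntU busy until I5 writes@21>
7) issue 26, read 27, done 30, write 31  <WAW R3: wait I6 write@25>

I4 = (13, 15, 16, 17)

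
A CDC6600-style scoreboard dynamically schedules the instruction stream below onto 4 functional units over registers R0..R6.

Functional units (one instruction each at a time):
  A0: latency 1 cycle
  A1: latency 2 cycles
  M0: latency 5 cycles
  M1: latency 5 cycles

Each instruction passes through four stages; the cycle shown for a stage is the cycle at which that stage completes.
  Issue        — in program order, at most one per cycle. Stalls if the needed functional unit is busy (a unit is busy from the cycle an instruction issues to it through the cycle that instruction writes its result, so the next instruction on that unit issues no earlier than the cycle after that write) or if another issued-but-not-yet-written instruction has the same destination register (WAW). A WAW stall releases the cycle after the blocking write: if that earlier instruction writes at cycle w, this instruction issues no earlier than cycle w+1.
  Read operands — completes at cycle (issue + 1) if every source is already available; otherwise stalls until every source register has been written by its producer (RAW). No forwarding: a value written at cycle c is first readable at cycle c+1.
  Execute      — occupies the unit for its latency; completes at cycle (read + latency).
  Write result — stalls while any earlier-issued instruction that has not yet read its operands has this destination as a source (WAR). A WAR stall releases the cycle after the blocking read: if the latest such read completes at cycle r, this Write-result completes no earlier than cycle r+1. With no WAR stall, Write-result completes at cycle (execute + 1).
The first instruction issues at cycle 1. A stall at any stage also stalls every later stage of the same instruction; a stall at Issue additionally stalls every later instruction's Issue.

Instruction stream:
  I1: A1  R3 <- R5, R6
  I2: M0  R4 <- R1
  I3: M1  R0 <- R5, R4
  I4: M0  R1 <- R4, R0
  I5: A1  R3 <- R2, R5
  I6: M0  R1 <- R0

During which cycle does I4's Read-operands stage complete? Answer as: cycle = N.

t=1  I1→A1
t=2  I1 RO, I2→M0
t=3  I2 RO, I3→M1
t=4  I1 EX
t=5  I1 WR R3
t=8  I2 EX
t=9  I2 WR R4
t=10  I3 RO, I4→M0
t=11  I5→A1
t=12  I5 RO
t=14  I5 EX
t=15  I3 EX, I5 WR R3
t=16  I3 WR R0
t=17  I4 RO
t=22  I4 EX
t=23  I4 WR R1
t=24  I6→M0
t=25  I6 RO
t=30  I6 EX
t=31  I6 WR R1

cycle = 17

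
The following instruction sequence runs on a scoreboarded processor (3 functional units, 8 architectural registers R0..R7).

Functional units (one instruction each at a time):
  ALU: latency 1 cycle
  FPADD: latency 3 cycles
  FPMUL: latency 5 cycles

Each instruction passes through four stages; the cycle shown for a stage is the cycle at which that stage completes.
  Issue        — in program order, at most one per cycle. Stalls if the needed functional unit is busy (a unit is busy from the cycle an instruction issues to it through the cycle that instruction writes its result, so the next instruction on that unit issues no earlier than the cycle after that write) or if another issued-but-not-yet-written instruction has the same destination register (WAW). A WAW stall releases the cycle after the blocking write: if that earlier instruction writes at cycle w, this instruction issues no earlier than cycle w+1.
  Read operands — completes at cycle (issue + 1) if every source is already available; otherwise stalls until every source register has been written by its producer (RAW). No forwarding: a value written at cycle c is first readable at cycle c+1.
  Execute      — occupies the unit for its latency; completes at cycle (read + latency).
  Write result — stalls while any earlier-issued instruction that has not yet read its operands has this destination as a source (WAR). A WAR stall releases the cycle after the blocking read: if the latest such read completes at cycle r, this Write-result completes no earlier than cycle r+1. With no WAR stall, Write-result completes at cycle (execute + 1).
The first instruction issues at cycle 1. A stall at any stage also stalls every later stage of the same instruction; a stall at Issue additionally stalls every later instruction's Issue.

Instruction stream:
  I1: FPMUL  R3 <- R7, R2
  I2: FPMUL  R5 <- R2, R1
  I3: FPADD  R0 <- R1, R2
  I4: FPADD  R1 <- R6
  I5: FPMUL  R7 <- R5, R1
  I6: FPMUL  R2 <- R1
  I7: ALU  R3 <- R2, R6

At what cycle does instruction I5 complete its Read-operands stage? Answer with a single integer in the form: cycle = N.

cycle = 22

I1 -> (1, 2, 7, 8)
I2 -> (9, 10, 15, 16)  // struct: FPMUL busy until I1 writes@8
I3 -> (10, 11, 14, 15)
I4 -> (16, 17, 20, 21)  // struct: FPADD busy until I3 writes@15
I5 -> (17, 22, 27, 28)  // RAW R1: wait I4 write@21
I6 -> (29, 30, 35, 36)  // struct: FPMUL busy until I5 writes@28
I7 -> (30, 37, 38, 39)  // RAW R2: wait I6 write@36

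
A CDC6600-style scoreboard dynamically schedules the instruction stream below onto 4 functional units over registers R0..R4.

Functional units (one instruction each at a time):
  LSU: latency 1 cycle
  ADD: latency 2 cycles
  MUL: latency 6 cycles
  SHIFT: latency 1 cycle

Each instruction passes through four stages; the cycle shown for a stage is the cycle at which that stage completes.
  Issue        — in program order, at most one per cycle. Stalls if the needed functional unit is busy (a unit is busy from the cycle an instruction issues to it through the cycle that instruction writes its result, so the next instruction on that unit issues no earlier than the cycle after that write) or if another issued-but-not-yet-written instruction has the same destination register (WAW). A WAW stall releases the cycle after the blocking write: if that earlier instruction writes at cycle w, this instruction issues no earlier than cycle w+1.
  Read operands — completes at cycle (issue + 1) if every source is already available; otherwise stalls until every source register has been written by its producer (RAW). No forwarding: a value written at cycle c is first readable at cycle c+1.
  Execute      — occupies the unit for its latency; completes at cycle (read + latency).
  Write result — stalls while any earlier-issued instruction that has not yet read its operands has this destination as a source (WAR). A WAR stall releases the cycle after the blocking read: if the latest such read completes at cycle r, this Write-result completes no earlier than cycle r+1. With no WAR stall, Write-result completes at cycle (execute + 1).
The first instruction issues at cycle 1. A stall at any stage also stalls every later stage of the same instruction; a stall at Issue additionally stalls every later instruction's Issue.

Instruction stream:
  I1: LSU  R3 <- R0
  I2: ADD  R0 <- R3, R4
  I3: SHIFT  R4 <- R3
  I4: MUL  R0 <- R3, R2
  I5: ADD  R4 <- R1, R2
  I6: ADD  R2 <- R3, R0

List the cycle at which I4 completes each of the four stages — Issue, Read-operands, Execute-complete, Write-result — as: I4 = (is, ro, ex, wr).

[I1] 1/2/3/4
[I2] 2/5/7/8  (RAW R3: wait I1 write@4)
[I3] 3/5/6/7  (RAW R3: wait I1 write@4)
[I4] 9/10/16/17  (WAW R0: wait I2 write@8)
[I5] 10/11/13/14
[I6] 15/18/20/21  (struct: ADD busy until I5 writes@14; RAW R0: wait I4 write@17)

I4 = (9, 10, 16, 17)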